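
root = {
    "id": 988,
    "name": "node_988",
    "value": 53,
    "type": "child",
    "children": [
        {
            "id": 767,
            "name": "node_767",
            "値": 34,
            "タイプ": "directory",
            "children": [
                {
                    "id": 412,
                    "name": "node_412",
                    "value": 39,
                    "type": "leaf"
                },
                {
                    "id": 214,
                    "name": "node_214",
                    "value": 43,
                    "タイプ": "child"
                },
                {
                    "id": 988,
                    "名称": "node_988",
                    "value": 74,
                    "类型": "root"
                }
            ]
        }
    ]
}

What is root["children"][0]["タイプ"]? "directory"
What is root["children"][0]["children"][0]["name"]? "node_412"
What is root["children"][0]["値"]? 34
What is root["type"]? "child"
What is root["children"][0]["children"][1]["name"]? "node_214"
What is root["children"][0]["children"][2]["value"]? 74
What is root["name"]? "node_988"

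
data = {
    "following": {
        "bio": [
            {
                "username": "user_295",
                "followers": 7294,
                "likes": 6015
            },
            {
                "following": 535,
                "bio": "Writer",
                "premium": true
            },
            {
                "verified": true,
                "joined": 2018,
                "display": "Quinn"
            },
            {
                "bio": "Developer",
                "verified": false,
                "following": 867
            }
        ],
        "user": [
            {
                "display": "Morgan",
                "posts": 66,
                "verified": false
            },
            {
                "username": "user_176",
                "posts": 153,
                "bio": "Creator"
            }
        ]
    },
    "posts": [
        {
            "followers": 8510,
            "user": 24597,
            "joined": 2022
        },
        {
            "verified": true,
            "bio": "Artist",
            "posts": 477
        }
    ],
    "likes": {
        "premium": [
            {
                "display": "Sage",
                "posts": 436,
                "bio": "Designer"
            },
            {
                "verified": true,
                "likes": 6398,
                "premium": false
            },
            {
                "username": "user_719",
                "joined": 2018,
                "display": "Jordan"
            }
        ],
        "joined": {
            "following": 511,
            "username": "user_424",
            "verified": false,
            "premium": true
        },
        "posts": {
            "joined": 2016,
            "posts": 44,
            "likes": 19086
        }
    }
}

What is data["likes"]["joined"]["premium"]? True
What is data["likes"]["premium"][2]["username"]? "user_719"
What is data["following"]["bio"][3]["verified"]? False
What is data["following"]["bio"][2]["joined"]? 2018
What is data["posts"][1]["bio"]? "Artist"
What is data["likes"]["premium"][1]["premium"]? False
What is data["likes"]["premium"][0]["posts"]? 436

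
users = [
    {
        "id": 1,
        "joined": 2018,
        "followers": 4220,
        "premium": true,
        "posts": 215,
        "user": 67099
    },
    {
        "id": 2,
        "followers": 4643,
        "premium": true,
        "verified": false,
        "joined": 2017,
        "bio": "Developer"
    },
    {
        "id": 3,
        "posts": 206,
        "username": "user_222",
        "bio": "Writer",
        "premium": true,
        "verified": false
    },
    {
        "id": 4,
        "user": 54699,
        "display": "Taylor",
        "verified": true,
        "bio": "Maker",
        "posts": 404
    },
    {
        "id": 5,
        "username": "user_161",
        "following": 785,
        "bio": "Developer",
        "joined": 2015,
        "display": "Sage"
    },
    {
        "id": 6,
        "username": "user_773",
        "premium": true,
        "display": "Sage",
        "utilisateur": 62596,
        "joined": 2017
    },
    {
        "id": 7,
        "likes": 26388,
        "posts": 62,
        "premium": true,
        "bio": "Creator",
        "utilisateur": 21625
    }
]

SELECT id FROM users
[1, 2, 3, 4, 5, 6, 7]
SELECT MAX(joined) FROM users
2018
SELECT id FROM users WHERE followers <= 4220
[1]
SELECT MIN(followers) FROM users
4220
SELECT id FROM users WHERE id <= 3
[1, 2, 3]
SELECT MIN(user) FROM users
54699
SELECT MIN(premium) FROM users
True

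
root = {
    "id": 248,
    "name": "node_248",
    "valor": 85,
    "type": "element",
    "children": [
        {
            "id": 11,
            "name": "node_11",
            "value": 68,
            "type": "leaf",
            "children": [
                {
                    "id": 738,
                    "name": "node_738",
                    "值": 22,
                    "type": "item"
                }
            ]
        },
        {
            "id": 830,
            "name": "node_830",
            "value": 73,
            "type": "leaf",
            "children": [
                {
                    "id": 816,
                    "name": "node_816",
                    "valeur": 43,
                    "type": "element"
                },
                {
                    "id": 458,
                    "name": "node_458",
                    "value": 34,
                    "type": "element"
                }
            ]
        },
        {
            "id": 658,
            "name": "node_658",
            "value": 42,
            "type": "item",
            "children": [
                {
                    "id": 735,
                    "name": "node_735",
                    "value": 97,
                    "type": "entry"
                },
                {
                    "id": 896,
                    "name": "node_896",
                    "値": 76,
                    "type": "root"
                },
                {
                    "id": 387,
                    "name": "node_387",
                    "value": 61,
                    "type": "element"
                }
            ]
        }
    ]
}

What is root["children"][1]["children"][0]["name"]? "node_816"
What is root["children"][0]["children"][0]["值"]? 22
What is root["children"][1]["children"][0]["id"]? 816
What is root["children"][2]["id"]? 658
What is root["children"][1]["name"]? "node_830"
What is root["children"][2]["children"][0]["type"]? "entry"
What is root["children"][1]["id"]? 830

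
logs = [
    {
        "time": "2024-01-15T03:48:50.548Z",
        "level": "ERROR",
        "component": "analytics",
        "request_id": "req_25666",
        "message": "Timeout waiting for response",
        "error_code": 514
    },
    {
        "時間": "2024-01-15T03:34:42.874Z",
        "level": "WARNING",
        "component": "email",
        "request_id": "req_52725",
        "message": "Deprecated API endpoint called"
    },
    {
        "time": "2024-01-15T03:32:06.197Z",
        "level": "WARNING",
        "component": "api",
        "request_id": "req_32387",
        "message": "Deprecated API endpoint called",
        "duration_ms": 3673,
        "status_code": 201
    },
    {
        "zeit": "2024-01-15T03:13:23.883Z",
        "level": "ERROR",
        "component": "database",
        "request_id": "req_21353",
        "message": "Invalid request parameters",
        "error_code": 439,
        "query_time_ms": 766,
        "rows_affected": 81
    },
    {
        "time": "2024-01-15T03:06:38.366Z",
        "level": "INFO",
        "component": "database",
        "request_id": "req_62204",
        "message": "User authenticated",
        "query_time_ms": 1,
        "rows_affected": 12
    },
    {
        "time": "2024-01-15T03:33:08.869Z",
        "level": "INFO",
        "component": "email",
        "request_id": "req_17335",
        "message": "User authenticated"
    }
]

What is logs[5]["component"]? "email"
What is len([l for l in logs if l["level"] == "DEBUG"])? 0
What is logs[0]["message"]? "Timeout waiting for response"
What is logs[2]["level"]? "WARNING"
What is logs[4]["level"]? "INFO"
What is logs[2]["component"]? "api"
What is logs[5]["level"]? "INFO"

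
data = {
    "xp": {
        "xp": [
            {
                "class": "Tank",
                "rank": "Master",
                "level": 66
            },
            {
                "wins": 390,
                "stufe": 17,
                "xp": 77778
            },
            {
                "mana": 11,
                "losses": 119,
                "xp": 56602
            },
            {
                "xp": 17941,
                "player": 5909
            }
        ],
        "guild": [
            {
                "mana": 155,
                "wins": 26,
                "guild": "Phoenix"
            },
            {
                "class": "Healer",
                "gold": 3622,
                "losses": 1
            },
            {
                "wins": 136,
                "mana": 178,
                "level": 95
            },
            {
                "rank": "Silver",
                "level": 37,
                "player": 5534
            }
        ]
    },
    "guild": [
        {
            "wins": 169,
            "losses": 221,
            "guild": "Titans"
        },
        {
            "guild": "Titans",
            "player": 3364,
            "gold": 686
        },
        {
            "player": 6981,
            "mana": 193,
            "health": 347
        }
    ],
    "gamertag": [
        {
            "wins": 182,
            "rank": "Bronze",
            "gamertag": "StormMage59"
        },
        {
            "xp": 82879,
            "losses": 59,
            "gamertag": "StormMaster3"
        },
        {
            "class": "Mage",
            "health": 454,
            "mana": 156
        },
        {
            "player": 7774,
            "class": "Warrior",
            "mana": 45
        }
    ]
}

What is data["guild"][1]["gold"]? 686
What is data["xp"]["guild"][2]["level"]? 95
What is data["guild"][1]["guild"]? "Titans"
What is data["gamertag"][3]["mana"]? 45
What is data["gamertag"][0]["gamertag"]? "StormMage59"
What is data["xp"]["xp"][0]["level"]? 66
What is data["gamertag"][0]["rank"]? "Bronze"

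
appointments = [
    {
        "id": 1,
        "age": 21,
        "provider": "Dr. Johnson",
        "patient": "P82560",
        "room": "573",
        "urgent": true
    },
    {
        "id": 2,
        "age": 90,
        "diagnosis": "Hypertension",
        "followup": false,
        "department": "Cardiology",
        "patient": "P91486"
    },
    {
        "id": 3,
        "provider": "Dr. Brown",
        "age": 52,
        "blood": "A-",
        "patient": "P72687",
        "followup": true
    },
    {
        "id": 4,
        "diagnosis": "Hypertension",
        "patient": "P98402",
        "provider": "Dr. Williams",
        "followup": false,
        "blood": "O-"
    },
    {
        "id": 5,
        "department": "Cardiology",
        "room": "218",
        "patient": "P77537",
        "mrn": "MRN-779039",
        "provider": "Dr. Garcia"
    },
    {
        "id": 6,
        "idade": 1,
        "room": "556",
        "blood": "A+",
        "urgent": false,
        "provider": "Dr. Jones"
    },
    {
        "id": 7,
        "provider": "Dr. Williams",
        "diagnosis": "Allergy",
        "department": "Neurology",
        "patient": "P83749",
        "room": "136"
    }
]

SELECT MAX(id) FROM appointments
7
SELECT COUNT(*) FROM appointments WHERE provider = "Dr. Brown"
1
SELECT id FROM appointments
[1, 2, 3, 4, 5, 6, 7]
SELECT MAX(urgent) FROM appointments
True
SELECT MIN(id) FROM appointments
1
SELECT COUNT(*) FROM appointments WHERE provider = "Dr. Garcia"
1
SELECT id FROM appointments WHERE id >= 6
[6, 7]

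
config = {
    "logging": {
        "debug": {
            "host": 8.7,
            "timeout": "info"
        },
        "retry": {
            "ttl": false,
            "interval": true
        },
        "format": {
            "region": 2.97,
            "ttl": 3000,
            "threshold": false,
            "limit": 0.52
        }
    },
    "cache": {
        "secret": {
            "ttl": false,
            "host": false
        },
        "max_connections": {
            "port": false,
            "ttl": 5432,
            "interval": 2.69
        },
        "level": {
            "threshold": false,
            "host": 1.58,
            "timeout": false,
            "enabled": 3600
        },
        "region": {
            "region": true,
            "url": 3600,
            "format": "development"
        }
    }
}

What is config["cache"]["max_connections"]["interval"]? 2.69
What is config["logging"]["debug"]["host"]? 8.7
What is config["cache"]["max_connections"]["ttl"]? 5432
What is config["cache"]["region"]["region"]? True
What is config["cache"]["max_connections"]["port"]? False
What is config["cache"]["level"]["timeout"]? False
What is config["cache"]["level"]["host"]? 1.58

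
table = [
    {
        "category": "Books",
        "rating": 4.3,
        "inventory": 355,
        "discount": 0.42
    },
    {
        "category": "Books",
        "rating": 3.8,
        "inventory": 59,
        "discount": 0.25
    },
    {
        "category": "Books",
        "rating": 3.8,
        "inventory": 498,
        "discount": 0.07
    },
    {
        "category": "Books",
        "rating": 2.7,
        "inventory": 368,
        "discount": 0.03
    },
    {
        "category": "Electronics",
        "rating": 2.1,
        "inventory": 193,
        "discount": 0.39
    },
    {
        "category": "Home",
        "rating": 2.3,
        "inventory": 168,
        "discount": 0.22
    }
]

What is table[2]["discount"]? 0.07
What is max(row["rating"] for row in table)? 4.3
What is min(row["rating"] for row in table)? 2.1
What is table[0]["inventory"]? 355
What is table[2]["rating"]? 3.8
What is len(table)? 6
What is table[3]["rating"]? 2.7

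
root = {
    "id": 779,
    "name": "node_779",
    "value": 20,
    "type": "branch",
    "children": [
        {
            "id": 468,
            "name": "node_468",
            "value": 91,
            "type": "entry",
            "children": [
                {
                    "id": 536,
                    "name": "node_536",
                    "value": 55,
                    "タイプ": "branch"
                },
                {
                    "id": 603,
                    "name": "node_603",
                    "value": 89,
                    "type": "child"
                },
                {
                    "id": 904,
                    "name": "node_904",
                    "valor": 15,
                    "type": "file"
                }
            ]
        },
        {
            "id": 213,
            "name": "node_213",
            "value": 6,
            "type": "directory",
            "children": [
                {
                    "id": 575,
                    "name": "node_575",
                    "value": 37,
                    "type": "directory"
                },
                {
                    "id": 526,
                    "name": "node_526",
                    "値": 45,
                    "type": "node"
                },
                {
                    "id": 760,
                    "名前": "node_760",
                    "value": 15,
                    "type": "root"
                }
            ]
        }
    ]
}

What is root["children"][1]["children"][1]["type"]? "node"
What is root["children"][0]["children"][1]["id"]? 603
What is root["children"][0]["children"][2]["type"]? "file"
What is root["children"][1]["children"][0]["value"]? 37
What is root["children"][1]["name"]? "node_213"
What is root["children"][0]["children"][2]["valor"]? 15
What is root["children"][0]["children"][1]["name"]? "node_603"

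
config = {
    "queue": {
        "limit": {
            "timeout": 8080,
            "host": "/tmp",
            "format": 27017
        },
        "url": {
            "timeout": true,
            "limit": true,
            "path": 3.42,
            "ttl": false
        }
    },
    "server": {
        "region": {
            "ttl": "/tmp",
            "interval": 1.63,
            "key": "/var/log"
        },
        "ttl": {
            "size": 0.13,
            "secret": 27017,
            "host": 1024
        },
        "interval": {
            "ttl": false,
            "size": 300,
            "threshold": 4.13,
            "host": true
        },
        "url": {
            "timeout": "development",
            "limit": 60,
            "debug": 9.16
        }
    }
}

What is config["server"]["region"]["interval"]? 1.63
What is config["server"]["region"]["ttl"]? "/tmp"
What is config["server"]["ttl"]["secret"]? 27017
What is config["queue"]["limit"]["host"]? "/tmp"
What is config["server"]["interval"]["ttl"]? False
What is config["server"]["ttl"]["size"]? 0.13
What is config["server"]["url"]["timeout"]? "development"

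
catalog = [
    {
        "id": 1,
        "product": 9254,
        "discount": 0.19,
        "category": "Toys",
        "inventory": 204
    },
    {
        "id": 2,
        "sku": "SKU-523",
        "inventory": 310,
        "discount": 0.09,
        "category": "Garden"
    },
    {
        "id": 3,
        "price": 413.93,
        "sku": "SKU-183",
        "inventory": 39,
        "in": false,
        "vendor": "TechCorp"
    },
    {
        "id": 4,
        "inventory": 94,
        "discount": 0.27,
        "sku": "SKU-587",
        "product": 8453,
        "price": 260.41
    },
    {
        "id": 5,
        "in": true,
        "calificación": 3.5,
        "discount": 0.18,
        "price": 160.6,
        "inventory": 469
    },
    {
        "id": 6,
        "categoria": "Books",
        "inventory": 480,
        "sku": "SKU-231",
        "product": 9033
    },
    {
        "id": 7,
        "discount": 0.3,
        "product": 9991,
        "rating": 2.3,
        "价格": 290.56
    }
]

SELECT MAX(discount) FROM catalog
0.3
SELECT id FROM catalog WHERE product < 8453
[]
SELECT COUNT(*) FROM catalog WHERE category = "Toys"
1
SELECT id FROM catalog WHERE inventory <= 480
[1, 2, 3, 4, 5, 6]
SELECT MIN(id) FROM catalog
1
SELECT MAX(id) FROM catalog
7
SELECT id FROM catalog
[1, 2, 3, 4, 5, 6, 7]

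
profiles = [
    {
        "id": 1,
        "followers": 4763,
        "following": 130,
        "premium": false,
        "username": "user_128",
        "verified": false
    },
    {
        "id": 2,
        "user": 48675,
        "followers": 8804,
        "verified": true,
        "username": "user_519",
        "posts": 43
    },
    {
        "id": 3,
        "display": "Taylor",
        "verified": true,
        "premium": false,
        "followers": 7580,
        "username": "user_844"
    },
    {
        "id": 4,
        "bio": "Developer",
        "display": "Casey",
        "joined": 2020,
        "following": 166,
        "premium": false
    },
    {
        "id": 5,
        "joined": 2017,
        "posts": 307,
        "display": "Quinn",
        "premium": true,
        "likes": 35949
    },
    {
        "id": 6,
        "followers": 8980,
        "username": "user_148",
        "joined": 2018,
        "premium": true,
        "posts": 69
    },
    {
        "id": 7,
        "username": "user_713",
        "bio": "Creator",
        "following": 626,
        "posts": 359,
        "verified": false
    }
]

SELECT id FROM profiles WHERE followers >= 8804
[2, 6]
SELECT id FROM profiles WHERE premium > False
[5, 6]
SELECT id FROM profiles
[1, 2, 3, 4, 5, 6, 7]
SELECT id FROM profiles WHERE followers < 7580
[1]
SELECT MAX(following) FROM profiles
626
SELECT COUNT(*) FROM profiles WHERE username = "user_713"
1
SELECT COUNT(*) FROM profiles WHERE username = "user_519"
1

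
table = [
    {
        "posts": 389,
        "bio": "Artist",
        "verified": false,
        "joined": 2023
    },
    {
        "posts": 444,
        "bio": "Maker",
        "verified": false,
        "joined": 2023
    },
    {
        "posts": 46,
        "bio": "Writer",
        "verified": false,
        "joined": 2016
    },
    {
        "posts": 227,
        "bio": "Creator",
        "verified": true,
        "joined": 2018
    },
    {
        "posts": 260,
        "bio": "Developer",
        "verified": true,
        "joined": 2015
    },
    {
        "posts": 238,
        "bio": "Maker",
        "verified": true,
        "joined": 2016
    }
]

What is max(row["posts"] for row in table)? 444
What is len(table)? 6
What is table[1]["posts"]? 444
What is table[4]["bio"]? "Developer"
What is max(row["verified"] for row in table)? True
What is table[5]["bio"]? "Maker"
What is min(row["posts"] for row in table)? 46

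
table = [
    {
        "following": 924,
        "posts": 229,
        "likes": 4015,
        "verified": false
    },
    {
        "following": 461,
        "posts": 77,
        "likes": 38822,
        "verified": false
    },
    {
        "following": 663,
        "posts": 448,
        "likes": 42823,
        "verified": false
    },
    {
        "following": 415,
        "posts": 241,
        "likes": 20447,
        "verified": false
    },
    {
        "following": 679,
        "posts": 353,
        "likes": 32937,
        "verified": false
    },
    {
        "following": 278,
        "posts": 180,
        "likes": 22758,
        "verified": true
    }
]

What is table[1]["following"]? 461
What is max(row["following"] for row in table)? 924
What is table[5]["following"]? 278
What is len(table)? 6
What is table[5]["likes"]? 22758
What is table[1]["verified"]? False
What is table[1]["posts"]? 77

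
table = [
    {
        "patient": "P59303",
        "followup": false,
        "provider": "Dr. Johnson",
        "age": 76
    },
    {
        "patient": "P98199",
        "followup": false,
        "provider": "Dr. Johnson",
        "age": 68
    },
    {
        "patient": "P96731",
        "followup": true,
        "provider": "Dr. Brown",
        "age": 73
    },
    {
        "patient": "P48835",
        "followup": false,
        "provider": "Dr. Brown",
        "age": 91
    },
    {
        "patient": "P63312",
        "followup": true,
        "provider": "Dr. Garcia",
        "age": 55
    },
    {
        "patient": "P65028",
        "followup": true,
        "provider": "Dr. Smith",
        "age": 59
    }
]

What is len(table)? 6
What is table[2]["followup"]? True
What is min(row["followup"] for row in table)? False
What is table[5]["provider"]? "Dr. Smith"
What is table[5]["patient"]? "P65028"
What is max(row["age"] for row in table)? 91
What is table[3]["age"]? 91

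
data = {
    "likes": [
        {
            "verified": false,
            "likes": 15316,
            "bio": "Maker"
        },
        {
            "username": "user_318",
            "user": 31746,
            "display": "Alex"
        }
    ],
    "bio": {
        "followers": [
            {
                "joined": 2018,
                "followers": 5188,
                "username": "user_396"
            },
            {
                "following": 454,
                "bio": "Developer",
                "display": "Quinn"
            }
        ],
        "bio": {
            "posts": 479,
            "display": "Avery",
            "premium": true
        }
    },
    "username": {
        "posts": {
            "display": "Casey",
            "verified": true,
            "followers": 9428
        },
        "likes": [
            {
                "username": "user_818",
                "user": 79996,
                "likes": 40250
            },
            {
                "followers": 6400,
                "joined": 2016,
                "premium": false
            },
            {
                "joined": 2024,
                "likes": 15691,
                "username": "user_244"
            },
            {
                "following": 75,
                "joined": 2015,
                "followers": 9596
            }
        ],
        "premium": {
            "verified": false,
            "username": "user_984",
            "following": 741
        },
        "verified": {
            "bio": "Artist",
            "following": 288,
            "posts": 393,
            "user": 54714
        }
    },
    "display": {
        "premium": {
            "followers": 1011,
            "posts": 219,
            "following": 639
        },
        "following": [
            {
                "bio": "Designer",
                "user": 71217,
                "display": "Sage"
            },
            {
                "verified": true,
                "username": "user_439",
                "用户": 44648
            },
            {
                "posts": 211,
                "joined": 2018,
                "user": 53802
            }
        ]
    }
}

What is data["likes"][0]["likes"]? 15316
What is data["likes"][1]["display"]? "Alex"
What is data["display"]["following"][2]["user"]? 53802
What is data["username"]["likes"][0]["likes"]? 40250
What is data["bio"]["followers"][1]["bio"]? "Developer"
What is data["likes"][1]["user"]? 31746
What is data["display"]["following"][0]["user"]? 71217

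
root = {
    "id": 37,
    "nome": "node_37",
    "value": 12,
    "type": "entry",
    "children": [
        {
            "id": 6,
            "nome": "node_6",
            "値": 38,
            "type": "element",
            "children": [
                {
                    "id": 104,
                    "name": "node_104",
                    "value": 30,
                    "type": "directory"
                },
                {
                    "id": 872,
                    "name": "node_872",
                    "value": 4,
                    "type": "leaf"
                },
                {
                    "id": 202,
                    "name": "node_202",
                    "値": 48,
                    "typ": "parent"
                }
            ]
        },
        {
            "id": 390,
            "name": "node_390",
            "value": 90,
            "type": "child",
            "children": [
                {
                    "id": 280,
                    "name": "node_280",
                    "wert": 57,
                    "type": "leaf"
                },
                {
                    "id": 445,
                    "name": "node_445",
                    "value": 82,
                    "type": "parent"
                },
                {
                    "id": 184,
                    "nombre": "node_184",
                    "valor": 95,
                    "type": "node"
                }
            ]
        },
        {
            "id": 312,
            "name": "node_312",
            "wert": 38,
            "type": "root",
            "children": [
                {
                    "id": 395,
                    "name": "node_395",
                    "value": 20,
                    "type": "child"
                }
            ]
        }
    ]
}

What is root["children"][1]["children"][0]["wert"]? 57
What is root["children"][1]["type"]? "child"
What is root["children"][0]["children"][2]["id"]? 202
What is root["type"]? "entry"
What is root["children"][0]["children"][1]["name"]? "node_872"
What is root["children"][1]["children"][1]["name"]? "node_445"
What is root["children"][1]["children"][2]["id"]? 184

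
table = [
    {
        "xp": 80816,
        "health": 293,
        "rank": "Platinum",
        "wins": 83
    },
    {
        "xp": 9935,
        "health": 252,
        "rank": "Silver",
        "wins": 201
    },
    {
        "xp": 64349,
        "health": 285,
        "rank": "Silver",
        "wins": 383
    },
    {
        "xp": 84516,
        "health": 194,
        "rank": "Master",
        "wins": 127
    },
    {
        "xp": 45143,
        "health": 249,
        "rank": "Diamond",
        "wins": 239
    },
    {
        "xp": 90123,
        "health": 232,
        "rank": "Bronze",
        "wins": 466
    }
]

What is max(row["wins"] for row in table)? 466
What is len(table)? 6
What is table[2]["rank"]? "Silver"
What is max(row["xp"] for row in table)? 90123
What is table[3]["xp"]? 84516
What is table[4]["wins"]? 239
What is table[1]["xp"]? 9935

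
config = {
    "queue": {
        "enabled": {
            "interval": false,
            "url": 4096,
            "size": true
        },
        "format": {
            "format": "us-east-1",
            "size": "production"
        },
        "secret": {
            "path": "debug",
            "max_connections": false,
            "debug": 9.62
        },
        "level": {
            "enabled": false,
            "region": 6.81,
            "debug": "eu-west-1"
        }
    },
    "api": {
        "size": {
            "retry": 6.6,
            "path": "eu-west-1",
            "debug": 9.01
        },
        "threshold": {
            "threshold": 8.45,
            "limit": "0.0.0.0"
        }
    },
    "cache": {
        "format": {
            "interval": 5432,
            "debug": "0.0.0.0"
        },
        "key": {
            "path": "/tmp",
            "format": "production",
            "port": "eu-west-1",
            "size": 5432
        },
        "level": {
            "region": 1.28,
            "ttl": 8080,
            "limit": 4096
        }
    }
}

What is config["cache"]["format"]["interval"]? 5432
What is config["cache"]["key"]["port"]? "eu-west-1"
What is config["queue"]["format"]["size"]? "production"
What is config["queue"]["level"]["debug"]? "eu-west-1"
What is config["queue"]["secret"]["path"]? "debug"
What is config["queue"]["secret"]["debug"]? 9.62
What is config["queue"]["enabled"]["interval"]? False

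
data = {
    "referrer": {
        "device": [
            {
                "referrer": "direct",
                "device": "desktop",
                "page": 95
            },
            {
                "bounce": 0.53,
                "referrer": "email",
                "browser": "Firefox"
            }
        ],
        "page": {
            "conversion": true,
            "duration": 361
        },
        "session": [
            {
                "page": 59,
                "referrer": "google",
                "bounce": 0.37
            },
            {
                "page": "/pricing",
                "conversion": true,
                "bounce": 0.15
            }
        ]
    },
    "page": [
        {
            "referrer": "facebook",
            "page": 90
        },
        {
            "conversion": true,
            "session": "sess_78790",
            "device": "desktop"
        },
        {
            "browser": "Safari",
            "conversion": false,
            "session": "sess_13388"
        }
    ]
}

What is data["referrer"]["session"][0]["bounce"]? 0.37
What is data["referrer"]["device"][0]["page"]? 95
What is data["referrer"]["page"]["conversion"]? True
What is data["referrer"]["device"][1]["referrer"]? "email"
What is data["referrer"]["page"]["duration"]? 361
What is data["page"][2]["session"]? "sess_13388"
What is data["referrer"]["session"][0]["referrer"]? "google"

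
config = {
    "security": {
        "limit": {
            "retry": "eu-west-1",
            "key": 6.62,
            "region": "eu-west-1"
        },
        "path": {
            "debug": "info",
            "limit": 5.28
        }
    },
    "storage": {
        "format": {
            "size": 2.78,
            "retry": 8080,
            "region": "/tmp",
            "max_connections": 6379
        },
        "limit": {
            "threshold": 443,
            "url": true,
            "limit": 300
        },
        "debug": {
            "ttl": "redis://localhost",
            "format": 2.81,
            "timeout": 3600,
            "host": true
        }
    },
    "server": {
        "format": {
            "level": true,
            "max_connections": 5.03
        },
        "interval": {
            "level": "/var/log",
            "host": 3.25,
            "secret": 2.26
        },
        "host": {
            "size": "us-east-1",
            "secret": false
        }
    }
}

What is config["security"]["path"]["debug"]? "info"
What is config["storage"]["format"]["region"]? "/tmp"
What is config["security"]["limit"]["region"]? "eu-west-1"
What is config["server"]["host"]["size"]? "us-east-1"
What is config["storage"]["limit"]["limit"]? 300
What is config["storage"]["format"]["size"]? 2.78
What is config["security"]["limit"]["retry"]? "eu-west-1"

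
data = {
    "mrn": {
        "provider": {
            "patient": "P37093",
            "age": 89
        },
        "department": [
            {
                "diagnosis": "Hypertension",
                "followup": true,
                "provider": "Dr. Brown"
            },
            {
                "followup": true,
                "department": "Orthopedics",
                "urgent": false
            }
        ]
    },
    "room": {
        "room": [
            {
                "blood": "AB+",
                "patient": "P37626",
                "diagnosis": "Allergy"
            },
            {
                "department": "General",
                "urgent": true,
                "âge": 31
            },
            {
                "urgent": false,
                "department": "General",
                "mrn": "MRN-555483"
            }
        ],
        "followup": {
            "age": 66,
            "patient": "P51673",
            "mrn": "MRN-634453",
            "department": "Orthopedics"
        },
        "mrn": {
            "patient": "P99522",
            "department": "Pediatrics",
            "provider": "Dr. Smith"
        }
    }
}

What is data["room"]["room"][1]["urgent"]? True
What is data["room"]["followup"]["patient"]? "P51673"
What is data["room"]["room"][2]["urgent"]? False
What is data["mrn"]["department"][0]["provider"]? "Dr. Brown"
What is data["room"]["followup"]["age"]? 66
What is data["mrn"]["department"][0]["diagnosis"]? "Hypertension"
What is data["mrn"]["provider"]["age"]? 89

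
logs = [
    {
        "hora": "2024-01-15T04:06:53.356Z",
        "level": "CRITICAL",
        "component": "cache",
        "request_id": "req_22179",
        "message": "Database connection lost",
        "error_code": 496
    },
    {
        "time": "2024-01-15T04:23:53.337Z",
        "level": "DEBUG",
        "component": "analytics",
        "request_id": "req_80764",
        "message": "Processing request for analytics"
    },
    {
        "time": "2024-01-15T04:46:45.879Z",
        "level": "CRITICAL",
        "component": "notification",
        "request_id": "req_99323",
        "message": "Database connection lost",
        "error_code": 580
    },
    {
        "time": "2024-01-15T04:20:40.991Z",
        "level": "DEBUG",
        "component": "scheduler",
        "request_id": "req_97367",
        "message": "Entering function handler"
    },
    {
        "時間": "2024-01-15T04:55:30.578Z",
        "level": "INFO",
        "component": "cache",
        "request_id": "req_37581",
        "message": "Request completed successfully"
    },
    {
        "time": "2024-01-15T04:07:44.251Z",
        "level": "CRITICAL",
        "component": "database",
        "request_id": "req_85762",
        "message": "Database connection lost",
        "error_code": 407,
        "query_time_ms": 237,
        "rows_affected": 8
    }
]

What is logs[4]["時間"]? "2024-01-15T04:55:30.578Z"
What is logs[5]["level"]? "CRITICAL"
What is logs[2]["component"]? "notification"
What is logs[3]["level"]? "DEBUG"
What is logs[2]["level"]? "CRITICAL"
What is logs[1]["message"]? "Processing request for analytics"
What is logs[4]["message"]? "Request completed successfully"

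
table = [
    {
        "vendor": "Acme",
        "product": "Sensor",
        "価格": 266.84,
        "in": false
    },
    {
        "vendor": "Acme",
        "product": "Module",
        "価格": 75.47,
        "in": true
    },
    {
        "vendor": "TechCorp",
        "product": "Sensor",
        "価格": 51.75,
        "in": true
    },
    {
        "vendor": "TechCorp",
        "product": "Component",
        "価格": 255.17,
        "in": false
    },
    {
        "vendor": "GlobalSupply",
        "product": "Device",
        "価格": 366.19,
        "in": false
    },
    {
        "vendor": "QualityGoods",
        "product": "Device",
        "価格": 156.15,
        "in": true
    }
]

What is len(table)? 6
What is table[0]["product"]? "Sensor"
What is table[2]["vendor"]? "TechCorp"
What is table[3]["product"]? "Component"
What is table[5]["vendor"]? "QualityGoods"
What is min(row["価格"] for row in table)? 51.75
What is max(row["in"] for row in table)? True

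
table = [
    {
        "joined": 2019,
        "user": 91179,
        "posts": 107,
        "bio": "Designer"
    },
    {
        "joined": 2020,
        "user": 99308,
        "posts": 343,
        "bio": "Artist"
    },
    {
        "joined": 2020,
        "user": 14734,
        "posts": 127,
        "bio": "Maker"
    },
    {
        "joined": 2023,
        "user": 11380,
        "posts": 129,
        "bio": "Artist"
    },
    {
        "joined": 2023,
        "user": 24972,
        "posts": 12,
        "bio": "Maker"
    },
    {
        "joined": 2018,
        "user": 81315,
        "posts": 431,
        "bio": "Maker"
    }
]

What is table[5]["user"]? 81315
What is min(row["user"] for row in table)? 11380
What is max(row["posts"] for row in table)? 431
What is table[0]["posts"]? 107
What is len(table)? 6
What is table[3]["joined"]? 2023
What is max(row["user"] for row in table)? 99308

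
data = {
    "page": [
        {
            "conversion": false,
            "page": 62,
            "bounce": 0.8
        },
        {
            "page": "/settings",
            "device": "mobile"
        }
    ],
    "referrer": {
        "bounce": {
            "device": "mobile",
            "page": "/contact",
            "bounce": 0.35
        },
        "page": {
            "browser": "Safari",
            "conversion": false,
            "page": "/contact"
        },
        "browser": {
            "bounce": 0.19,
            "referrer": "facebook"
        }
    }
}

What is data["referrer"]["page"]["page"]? "/contact"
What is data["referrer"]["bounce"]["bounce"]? 0.35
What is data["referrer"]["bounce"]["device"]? "mobile"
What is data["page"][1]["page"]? "/settings"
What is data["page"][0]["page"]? 62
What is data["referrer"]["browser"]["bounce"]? 0.19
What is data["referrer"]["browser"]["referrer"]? "facebook"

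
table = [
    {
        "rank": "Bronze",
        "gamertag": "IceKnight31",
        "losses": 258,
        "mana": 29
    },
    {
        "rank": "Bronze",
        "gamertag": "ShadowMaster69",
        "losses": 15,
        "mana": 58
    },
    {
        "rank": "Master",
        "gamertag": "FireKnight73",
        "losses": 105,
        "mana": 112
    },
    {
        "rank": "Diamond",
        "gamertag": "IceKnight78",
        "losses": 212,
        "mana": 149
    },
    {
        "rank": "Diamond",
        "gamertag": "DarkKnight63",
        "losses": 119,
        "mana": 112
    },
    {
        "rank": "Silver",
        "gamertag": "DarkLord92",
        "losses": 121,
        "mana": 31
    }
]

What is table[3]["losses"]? 212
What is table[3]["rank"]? "Diamond"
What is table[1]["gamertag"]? "ShadowMaster69"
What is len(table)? 6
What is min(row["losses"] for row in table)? 15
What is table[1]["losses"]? 15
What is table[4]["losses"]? 119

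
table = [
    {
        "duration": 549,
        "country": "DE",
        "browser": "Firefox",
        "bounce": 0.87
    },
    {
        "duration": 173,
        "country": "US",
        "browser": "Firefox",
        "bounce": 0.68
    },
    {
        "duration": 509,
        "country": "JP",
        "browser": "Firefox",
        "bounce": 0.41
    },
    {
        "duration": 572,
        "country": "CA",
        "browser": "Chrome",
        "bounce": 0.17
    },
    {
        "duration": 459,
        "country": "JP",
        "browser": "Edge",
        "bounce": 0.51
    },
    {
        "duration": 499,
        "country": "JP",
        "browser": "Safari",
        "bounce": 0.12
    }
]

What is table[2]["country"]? "JP"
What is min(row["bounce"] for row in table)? 0.12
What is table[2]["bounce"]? 0.41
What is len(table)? 6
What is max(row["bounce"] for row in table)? 0.87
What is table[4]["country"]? "JP"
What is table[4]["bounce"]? 0.51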